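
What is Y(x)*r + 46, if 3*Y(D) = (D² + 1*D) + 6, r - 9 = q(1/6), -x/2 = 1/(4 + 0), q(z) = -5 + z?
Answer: 3887/72 ≈ 53.986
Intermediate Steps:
x = -½ (x = -2/(4 + 0) = -2/4 = -2*¼ = -½ ≈ -0.50000)
r = 25/6 (r = 9 + (-5 + 1/6) = 9 + (-5 + ⅙) = 9 - 29/6 = 25/6 ≈ 4.1667)
Y(D) = 2 + D/3 + D²/3 (Y(D) = ((D² + 1*D) + 6)/3 = ((D² + D) + 6)/3 = ((D + D²) + 6)/3 = (6 + D + D²)/3 = 2 + D/3 + D²/3)
Y(x)*r + 46 = (2 + (⅓)*(-½) + (-½)²/3)*(25/6) + 46 = (2 - ⅙ + (⅓)*(¼))*(25/6) + 46 = (2 - ⅙ + 1/12)*(25/6) + 46 = (23/12)*(25/6) + 46 = 575/72 + 46 = 3887/72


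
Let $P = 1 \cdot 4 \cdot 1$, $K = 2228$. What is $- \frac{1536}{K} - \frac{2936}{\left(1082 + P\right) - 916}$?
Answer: $- \frac{850316}{47345} \approx -17.96$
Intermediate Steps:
$P = 4$ ($P = 4 \cdot 1 = 4$)
$- \frac{1536}{K} - \frac{2936}{\left(1082 + P\right) - 916} = - \frac{1536}{2228} - \frac{2936}{\left(1082 + 4\right) - 916} = \left(-1536\right) \frac{1}{2228} - \frac{2936}{1086 - 916} = - \frac{384}{557} - \frac{2936}{170} = - \frac{384}{557} - \frac{1468}{85} = - \frac{850316}{47345}$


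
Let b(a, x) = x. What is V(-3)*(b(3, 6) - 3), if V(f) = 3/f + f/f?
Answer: 0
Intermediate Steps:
V(f) = 1 + 3/f (V(f) = 3/f + 1 = 1 + 3/f)
V(-3)*(b(3, 6) - 3) = ((3 - 3)/(-3))*(6 - 3) = -⅓*0*3 = 0*3 = 0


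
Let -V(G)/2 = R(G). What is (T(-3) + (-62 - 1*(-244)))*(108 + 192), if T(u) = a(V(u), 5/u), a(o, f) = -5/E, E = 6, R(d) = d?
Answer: 54350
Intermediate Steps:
V(G) = -2*G
a(o, f) = -⅚ (a(o, f) = -5/6 = -5*⅙ = -⅚)
T(u) = -⅚
(T(-3) + (-62 - 1*(-244)))*(108 + 192) = (-⅚ + (-62 - 1*(-244)))*(108 + 192) = (-⅚ + (-62 + 244))*300 = (-⅚ + 182)*300 = (1087/6)*300 = 54350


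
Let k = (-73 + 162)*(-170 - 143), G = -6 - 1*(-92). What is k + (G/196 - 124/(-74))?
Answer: -101001815/3626 ≈ -27855.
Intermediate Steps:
G = 86 (G = -6 + 92 = 86)
k = -27857 (k = 89*(-313) = -27857)
k + (G/196 - 124/(-74)) = -27857 + (86/196 - 124/(-74)) = -27857 + (86*(1/196) - 124*(-1/74)) = -27857 + (43/98 + 62/37) = -27857 + 7667/3626 = -101001815/3626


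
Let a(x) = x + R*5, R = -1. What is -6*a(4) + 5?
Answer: 11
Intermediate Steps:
a(x) = -5 + x (a(x) = x - 1*5 = x - 5 = -5 + x)
-6*a(4) + 5 = -6*(-5 + 4) + 5 = -6*(-1) + 5 = 6 + 5 = 11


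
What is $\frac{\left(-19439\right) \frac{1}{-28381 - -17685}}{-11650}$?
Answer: $- \frac{2777}{17801200} \approx -0.000156$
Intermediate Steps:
$\frac{\left(-19439\right) \frac{1}{-28381 - -17685}}{-11650} = - \frac{19439}{-28381 + 17685} \left(- \frac{1}{11650}\right) = - \frac{19439}{-10696} \left(- \frac{1}{11650}\right) = \left(-19439\right) \left(- \frac{1}{10696}\right) \left(- \frac{1}{11650}\right) = \frac{2777}{1528} \left(- \frac{1}{11650}\right) = - \frac{2777}{17801200}$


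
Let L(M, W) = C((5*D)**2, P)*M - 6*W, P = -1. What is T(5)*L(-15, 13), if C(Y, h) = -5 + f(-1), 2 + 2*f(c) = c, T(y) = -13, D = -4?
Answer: -507/2 ≈ -253.50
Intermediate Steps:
f(c) = -1 + c/2
C(Y, h) = -13/2 (C(Y, h) = -5 + (-1 + (1/2)*(-1)) = -5 + (-1 - 1/2) = -5 - 3/2 = -13/2)
L(M, W) = -6*W - 13*M/2 (L(M, W) = -13*M/2 - 6*W = -6*W - 13*M/2)
T(5)*L(-15, 13) = -13*(-6*13 - 13/2*(-15)) = -13*(-78 + 195/2) = -13*39/2 = -507/2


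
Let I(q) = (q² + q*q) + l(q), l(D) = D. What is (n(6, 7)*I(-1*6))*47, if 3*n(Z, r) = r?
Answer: 7238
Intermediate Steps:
n(Z, r) = r/3
I(q) = q + 2*q² (I(q) = (q² + q*q) + q = (q² + q²) + q = 2*q² + q = q + 2*q²)
(n(6, 7)*I(-1*6))*47 = (((⅓)*7)*((-1*6)*(1 + 2*(-1*6))))*47 = (7*(-6*(1 + 2*(-6)))/3)*47 = (7*(-6*(1 - 12))/3)*47 = (7*(-6*(-11))/3)*47 = ((7/3)*66)*47 = 154*47 = 7238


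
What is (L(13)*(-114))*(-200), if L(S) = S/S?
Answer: 22800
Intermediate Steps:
L(S) = 1
(L(13)*(-114))*(-200) = (1*(-114))*(-200) = -114*(-200) = 22800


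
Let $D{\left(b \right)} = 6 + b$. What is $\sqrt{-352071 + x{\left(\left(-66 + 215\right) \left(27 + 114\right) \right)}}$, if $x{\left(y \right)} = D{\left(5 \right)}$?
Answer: $2 i \sqrt{88015} \approx 593.35 i$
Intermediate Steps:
$x{\left(y \right)} = 11$ ($x{\left(y \right)} = 6 + 5 = 11$)
$\sqrt{-352071 + x{\left(\left(-66 + 215\right) \left(27 + 114\right) \right)}} = \sqrt{-352071 + 11} = \sqrt{-352060} = 2 i \sqrt{88015}$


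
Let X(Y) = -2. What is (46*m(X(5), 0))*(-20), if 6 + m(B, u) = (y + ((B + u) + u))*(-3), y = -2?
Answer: -5520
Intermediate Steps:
m(B, u) = -6*u - 3*B (m(B, u) = -6 + (-2 + ((B + u) + u))*(-3) = -6 + (-2 + (B + 2*u))*(-3) = -6 + (-2 + B + 2*u)*(-3) = -6 + (6 - 6*u - 3*B) = -6*u - 3*B)
(46*m(X(5), 0))*(-20) = (46*(-6*0 - 3*(-2)))*(-20) = (46*(0 + 6))*(-20) = (46*6)*(-20) = 276*(-20) = -5520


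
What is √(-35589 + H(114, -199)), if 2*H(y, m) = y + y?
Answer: 5*I*√1419 ≈ 188.35*I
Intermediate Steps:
H(y, m) = y (H(y, m) = (y + y)/2 = (2*y)/2 = y)
√(-35589 + H(114, -199)) = √(-35589 + 114) = √(-35475) = 5*I*√1419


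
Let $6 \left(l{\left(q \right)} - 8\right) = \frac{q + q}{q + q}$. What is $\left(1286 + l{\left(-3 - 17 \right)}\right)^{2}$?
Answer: $\frac{60295225}{36} \approx 1.6749 \cdot 10^{6}$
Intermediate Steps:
$l{\left(q \right)} = \frac{49}{6}$ ($l{\left(q \right)} = 8 + \frac{\left(q + q\right) \frac{1}{q + q}}{6} = 8 + \frac{2 q \frac{1}{2 q}}{6} = 8 + \frac{1}{6} \cdot 1 = 8 + \frac{1}{6} = \frac{49}{6}$)
$\left(1286 + l{\left(-3 - 17 \right)}\right)^{2} = \left(1286 + \frac{49}{6}\right)^{2} = \left(\frac{7765}{6}\right)^{2} = \frac{60295225}{36}$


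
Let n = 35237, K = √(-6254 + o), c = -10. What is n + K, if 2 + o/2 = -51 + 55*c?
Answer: 35237 + 2*I*√1865 ≈ 35237.0 + 86.371*I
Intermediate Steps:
o = -1206 (o = -4 + 2*(-51 + 55*(-10)) = -4 + 2*(-51 - 550) = -4 + 2*(-601) = -4 - 1202 = -1206)
K = 2*I*√1865 (K = √(-6254 - 1206) = √(-7460) = 2*I*√1865 ≈ 86.371*I)
n + K = 35237 + 2*I*√1865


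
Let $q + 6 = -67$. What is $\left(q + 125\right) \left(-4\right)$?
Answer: $-208$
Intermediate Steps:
$q = -73$ ($q = -6 - 67 = -73$)
$\left(q + 125\right) \left(-4\right) = \left(-73 + 125\right) \left(-4\right) = 52 \left(-4\right) = -208$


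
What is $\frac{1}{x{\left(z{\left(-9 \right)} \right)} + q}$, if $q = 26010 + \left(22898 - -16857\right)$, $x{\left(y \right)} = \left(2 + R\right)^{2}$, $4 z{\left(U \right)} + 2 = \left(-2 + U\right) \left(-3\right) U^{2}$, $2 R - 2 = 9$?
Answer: $\frac{4}{263285} \approx 1.5193 \cdot 10^{-5}$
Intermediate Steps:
$R = \frac{11}{2}$ ($R = 1 + \frac{1}{2} \cdot 9 = 1 + \frac{9}{2} = \frac{11}{2} \approx 5.5$)
$z{\left(U \right)} = - \frac{1}{2} + \frac{U^{2} \left(6 - 3 U\right)}{4}$ ($z{\left(U \right)} = - \frac{1}{2} + \frac{\left(-2 + U\right) \left(-3\right) U^{2}}{4} = - \frac{1}{2} + \frac{\left(6 - 3 U\right) U^{2}}{4} = - \frac{1}{2} + \frac{U^{2} \left(6 - 3 U\right)}{4}$)
$x{\left(y \right)} = \frac{225}{4}$ ($x{\left(y \right)} = \left(2 + \frac{11}{2}\right)^{2} = \left(\frac{15}{2}\right)^{2} = \frac{225}{4}$)
$q = 65765$ ($q = 26010 + \left(22898 + 16857\right) = 26010 + 39755 = 65765$)
$\frac{1}{x{\left(z{\left(-9 \right)} \right)} + q} = \frac{1}{\frac{225}{4} + 65765} = \frac{1}{\frac{263285}{4}} = \frac{4}{263285}$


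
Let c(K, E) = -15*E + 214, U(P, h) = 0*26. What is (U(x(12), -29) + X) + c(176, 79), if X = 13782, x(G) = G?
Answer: 12811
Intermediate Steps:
U(P, h) = 0
c(K, E) = 214 - 15*E
(U(x(12), -29) + X) + c(176, 79) = (0 + 13782) + (214 - 15*79) = 13782 + (214 - 1185) = 13782 - 971 = 12811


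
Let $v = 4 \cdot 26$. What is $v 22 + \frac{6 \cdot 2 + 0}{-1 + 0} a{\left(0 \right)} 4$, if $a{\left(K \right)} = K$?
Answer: $2288$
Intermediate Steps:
$v = 104$
$v 22 + \frac{6 \cdot 2 + 0}{-1 + 0} a{\left(0 \right)} 4 = 104 \cdot 22 + \frac{6 \cdot 2 + 0}{-1 + 0} \cdot 0 \cdot 4 = 2288 + \frac{12 + 0}{-1} \cdot 0 \cdot 4 = 2288 + 12 \left(-1\right) 0 \cdot 4 = 2288 + \left(-12\right) 0 \cdot 4 = 2288 + 0 \cdot 4 = 2288 + 0 = 2288$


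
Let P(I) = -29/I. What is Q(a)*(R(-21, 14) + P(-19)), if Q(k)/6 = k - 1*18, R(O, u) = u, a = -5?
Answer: -40710/19 ≈ -2142.6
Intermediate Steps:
Q(k) = -108 + 6*k (Q(k) = 6*(k - 1*18) = 6*(k - 18) = 6*(-18 + k) = -108 + 6*k)
Q(a)*(R(-21, 14) + P(-19)) = (-108 + 6*(-5))*(14 - 29/(-19)) = (-108 - 30)*(14 - 29*(-1/19)) = -138*(14 + 29/19) = -138*295/19 = -40710/19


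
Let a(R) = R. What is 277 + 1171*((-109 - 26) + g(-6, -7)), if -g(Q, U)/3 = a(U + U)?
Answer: -108626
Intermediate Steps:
g(Q, U) = -6*U (g(Q, U) = -3*(U + U) = -6*U)
277 + 1171*((-109 - 26) + g(-6, -7)) = 277 + 1171*((-109 - 26) - 6*(-7)) = 277 + 1171*(-135 + 42) = 277 + 1171*(-93) = 277 - 108903 = -108626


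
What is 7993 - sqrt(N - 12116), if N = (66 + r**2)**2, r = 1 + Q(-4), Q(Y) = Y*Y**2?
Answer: 7993 - sqrt(16269109) ≈ 3959.5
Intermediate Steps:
Q(Y) = Y**3
r = -63 (r = 1 + (-4)**3 = 1 - 64 = -63)
N = 16281225 (N = (66 + (-63)**2)**2 = (66 + 3969)**2 = 4035**2 = 16281225)
7993 - sqrt(N - 12116) = 7993 - sqrt(16281225 - 12116) = 7993 - sqrt(16269109)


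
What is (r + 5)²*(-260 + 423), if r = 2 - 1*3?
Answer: 2608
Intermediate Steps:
r = -1 (r = 2 - 3 = -1)
(r + 5)²*(-260 + 423) = (-1 + 5)²*(-260 + 423) = 4²*163 = 16*163 = 2608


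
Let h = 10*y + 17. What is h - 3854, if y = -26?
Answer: -4097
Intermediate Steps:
h = -243 (h = 10*(-26) + 17 = -260 + 17 = -243)
h - 3854 = -243 - 3854 = -4097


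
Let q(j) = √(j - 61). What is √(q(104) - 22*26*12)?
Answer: √(-6864 + √43) ≈ 82.81*I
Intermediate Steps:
q(j) = √(-61 + j)
√(q(104) - 22*26*12) = √(√(-61 + 104) - 22*26*12) = √(√43 - 572*12) = √(√43 - 6864) = √(-6864 + √43)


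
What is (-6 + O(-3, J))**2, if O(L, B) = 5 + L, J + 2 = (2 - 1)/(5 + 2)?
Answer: 16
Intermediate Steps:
J = -13/7 (J = -2 + (2 - 1)/(5 + 2) = -2 + 1/7 = -13/7 ≈ -1.8571)
(-6 + O(-3, J))**2 = (-6 + (5 - 3))**2 = (-6 + 2)**2 = (-4)**2 = 16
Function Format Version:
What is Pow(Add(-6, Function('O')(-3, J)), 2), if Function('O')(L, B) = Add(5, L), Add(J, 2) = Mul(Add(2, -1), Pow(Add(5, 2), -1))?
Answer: 16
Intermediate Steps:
J = Rational(-13, 7) (J = Add(-2, Mul(Add(2, -1), Pow(Add(5, 2), -1))) = Add(-2, Mul(1, Pow(7, -1))) = Add(-2, Mul(1, Rational(1, 7))) = Add(-2, Rational(1, 7)) = Rational(-13, 7) ≈ -1.8571)
Pow(Add(-6, Function('O')(-3, J)), 2) = Pow(Add(-6, Add(5, -3)), 2) = Pow(Add(-6, 2), 2) = Pow(-4, 2) = 16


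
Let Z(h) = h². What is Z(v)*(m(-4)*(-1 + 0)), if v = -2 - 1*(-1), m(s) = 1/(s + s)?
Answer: ⅛ ≈ 0.12500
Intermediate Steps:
m(s) = 1/(2*s)
v = -1 (v = -2 + 1 = -1)
Z(v)*(m(-4)*(-1 + 0)) = (-1)²*(((½)/(-4))*(-1 + 0)) = 1*(((½)*(-¼))*(-1)) = 1*(-⅛*(-1)) = 1*(⅛) = ⅛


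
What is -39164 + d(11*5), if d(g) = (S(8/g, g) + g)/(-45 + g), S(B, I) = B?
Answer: -21537167/550 ≈ -39159.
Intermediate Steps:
d(g) = (g + 8/g)/(-45 + g) (d(g) = (8/g + g)/(-45 + g) = (g + 8/g)/(-45 + g))
-39164 + d(11*5) = -39164 + (8 + (11*5)²)/(((11*5))*(-45 + 11*5)) = -39164 + (8 + 55²)/(55*(-45 + 55)) = -39164 + (1/55)*(8 + 3025)/10 = -39164 + (1/55)*(⅒)*3033 = -39164 + 3033/550 = -21537167/550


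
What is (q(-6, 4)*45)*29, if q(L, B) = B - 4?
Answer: 0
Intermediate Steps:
q(L, B) = -4 + B
(q(-6, 4)*45)*29 = ((-4 + 4)*45)*29 = (0*45)*29 = 0*29 = 0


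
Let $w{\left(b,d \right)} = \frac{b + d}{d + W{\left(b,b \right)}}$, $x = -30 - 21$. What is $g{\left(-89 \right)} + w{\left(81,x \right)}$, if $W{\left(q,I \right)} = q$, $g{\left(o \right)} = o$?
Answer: $-88$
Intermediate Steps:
$x = -51$ ($x = -30 - 21 = -51$)
$w{\left(b,d \right)} = 1$ ($w{\left(b,d \right)} = \frac{b + d}{d + b} = \frac{b + d}{b + d} = 1$)
$g{\left(-89 \right)} + w{\left(81,x \right)} = -89 + 1 = -88$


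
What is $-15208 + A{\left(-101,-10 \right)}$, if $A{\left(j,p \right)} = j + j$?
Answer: $-15410$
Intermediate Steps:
$A{\left(j,p \right)} = 2 j$
$-15208 + A{\left(-101,-10 \right)} = -15208 + 2 \left(-101\right) = -15208 - 202 = -15410$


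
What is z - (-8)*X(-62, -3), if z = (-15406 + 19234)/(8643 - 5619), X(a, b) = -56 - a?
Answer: 12415/252 ≈ 49.266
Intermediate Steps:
z = 319/252 (z = 3828/3024 = 3828*(1/3024) = 319/252 ≈ 1.2659)
z - (-8)*X(-62, -3) = 319/252 - (-8)*(-56 - 1*(-62)) = 319/252 - (-8)*(-56 + 62) = 319/252 - (-8)*6 = 319/252 - 1*(-48) = 319/252 + 48 = 12415/252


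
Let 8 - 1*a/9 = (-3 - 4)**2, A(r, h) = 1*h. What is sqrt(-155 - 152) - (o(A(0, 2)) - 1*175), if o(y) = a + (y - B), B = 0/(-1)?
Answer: 542 + I*sqrt(307) ≈ 542.0 + 17.521*I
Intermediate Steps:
A(r, h) = h
B = 0 (B = 0*(-1) = 0)
a = -369 (a = 72 - 9*(-3 - 4)**2 = 72 - 9*(-7)**2 = 72 - 9*49 = 72 - 441 = -369)
o(y) = -369 + y (o(y) = -369 + (y - 1*0) = -369 + (y + 0) = -369 + y)
sqrt(-155 - 152) - (o(A(0, 2)) - 1*175) = sqrt(-155 - 152) - ((-369 + 2) - 1*175) = sqrt(-307) - (-367 - 175) = I*sqrt(307) - 1*(-542) = I*sqrt(307) + 542 = 542 + I*sqrt(307)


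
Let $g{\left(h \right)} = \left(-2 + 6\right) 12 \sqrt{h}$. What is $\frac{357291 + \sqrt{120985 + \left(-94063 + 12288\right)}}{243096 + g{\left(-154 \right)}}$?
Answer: $\frac{172333359}{117254008} + \frac{1447 \sqrt{39210}}{351762024} - \frac{119097 i \sqrt{154}}{410389028} - \frac{i \sqrt{1509585}}{615583542} \approx 1.4706 - 0.0036033 i$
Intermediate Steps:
$g{\left(h \right)} = 48 \sqrt{h}$ ($g{\left(h \right)} = 4 \cdot 12 \sqrt{h} = 48 \sqrt{h}$)
$\frac{357291 + \sqrt{120985 + \left(-94063 + 12288\right)}}{243096 + g{\left(-154 \right)}} = \frac{357291 + \sqrt{120985 + \left(-94063 + 12288\right)}}{243096 + 48 \sqrt{-154}} = \frac{357291 + \sqrt{120985 - 81775}}{243096 + 48 i \sqrt{154}} = \frac{357291 + \sqrt{39210}}{243096 + 48 i \sqrt{154}}$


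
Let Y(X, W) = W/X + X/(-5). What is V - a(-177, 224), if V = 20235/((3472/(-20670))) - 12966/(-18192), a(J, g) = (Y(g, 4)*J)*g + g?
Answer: -3119002518099/1644860 ≈ -1.8962e+6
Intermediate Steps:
Y(X, W) = -X/5 + W/X (Y(X, W) = W/X + X*(-⅕) = W/X - X/5 = -X/5 + W/X)
a(J, g) = g + J*g*(4/g - g/5) (a(J, g) = ((-g/5 + 4/g)*J)*g + g = ((4/g - g/5)*J)*g + g = (J*(4/g - g/5))*g + g = J*g*(4/g - g/5) + g = g + J*g*(4/g - g/5))
V = -39629658919/328972 (V = 20235/((3472*(-1/20670))) - 12966*(-1/18192) = 20235/(-1736/10335) + 2161/3032 = 20235*(-10335/1736) + 2161/3032 = -209128725/1736 + 2161/3032 = -39629658919/328972 ≈ -1.2047e+5)
V - a(-177, 224) = -39629658919/328972 - (224 - ⅕*(-177)*(-20 + 224²)) = -39629658919/328972 - (224 - ⅕*(-177)*(-20 + 50176)) = -39629658919/328972 - (224 - ⅕*(-177)*50156) = -39629658919/328972 - (224 + 8877612/5) = -39629658919/328972 - 1*8878732/5 = -39629658919/328972 - 8878732/5 = -3119002518099/1644860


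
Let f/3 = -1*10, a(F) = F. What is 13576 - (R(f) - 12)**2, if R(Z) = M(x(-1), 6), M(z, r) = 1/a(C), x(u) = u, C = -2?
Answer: 53679/4 ≈ 13420.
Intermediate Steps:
f = -30 (f = 3*(-1*10) = 3*(-10) = -30)
M(z, r) = -1/2 (M(z, r) = 1/(-2) = -1/2)
R(Z) = -1/2
13576 - (R(f) - 12)**2 = 13576 - (-1/2 - 12)**2 = 13576 - (-25/2)**2 = 13576 - 1*625/4 = 13576 - 625/4 = 53679/4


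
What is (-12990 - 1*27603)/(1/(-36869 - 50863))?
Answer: 3561305076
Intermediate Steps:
(-12990 - 1*27603)/(1/(-36869 - 50863)) = (-12990 - 27603)/(1/(-87732)) = -40593/(-1/87732) = -40593*(-87732) = 3561305076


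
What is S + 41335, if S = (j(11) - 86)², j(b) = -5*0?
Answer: 48731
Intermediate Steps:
j(b) = 0
S = 7396 (S = (0 - 86)² = (-86)² = 7396)
S + 41335 = 7396 + 41335 = 48731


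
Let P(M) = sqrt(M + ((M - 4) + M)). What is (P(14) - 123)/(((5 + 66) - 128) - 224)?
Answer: 123/281 - sqrt(38)/281 ≈ 0.41578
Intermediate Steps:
P(M) = sqrt(-4 + 3*M) (P(M) = sqrt(M + ((-4 + M) + M)) = sqrt(M + (-4 + 2*M)) = sqrt(-4 + 3*M))
(P(14) - 123)/(((5 + 66) - 128) - 224) = (sqrt(-4 + 3*14) - 123)/(((5 + 66) - 128) - 224) = (sqrt(-4 + 42) - 123)/((71 - 128) - 224) = (sqrt(38) - 123)/(-57 - 224) = (-123 + sqrt(38))/(-281) = (-123 + sqrt(38))*(-1/281) = 123/281 - sqrt(38)/281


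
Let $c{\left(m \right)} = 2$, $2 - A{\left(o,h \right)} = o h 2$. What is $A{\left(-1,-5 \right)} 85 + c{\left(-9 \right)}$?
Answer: $-678$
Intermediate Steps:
$A{\left(o,h \right)} = 2 - 2 h o$ ($A{\left(o,h \right)} = 2 - o h 2 = 2 - h o 2 = 2 - 2 h o$)
$A{\left(-1,-5 \right)} 85 + c{\left(-9 \right)} = \left(2 - \left(-10\right) \left(-1\right)\right) 85 + 2 = \left(2 - 10\right) 85 + 2 = \left(-8\right) 85 + 2 = -680 + 2 = -678$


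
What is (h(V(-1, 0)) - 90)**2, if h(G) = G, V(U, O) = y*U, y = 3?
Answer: 8649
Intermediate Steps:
V(U, O) = 3*U
(h(V(-1, 0)) - 90)**2 = (3*(-1) - 90)**2 = (-3 - 90)**2 = (-93)**2 = 8649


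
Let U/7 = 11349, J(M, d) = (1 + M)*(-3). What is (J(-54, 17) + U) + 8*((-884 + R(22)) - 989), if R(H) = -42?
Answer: 64282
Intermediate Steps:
J(M, d) = -3 - 3*M
U = 79443 (U = 7*11349 = 79443)
(J(-54, 17) + U) + 8*((-884 + R(22)) - 989) = ((-3 - 3*(-54)) + 79443) + 8*((-884 - 42) - 989) = ((-3 + 162) + 79443) + 8*(-926 - 989) = (159 + 79443) + 8*(-1915) = 79602 - 15320 = 64282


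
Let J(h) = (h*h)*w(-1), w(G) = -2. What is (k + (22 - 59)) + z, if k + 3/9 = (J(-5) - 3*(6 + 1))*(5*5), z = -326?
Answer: -6415/3 ≈ -2138.3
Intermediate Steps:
J(h) = -2*h² (J(h) = (h*h)*(-2) = h²*(-2) = -2*h²)
k = -5326/3 (k = -⅓ + (-2*(-5)² - 3*(6 + 1))*(5*5) = -⅓ + (-2*25 - 3*7)*25 = -⅓ + (-50 - 21)*25 = -⅓ - 71*25 = -⅓ - 1775 = -5326/3 ≈ -1775.3)
(k + (22 - 59)) + z = (-5326/3 + (22 - 59)) - 326 = (-5326/3 - 37) - 326 = -5437/3 - 326 = -6415/3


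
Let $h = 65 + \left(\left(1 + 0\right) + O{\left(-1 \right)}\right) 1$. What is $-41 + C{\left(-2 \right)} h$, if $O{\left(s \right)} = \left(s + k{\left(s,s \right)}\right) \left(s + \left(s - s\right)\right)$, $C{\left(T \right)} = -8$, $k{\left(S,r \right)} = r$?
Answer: $-585$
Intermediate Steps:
$O{\left(s \right)} = 2 s^{2}$ ($O{\left(s \right)} = \left(s + s\right) \left(s + \left(s - s\right)\right) = 2 s \left(s + 0\right) = 2 s s = 2 s^{2}$)
$h = 68$ ($h = 65 + \left(\left(1 + 0\right) + 2 \left(-1\right)^{2}\right) 1 = 65 + \left(1 + 2 \cdot 1\right) 1 = 65 + \left(1 + 2\right) 1 = 65 + 3 \cdot 1 = 65 + 3 = 68$)
$-41 + C{\left(-2 \right)} h = -41 - 544 = -585$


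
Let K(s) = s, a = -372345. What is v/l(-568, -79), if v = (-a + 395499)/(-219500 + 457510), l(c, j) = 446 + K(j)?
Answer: 383922/43674835 ≈ 0.0087905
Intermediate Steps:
l(c, j) = 446 + j
v = 383922/119005 (v = (-1*(-372345) + 395499)/(-219500 + 457510) = (372345 + 395499)/238010 = 767844*(1/238010) = 383922/119005 ≈ 3.2261)
v/l(-568, -79) = 383922/(119005*(446 - 79)) = (383922/119005)/367 = (383922/119005)*(1/367) = 383922/43674835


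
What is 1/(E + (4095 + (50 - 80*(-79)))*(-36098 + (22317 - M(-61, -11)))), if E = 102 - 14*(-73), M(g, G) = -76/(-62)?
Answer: -31/4471125941 ≈ -6.9334e-9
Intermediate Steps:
M(g, G) = 38/31 (M(g, G) = -76*(-1/62) = 38/31)
E = 1124 (E = 102 + 1022 = 1124)
1/(E + (4095 + (50 - 80*(-79)))*(-36098 + (22317 - M(-61, -11)))) = 1/(1124 + (4095 + (50 - 80*(-79)))*(-36098 + (22317 - 1*38/31))) = 1/(1124 + (4095 + (50 + 6320))*(-36098 + (22317 - 38/31))) = 1/(1124 + (4095 + 6370)*(-36098 + 691789/31)) = 1/(1124 + 10465*(-427249/31)) = 1/(1124 - 4471160785/31) = 1/(-4471125941/31) = -31/4471125941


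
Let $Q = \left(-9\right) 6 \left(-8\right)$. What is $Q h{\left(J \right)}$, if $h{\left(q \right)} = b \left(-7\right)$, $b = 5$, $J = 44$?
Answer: $-15120$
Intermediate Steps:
$Q = 432$ ($Q = \left(-54\right) \left(-8\right) = 432$)
$h{\left(q \right)} = -35$ ($h{\left(q \right)} = 5 \left(-7\right) = -35$)
$Q h{\left(J \right)} = 432 \left(-35\right) = -15120$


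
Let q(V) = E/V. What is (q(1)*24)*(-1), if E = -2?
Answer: 48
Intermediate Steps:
q(V) = -2/V
(q(1)*24)*(-1) = (-2/1*24)*(-1) = (-2*1*24)*(-1) = -2*24*(-1) = -48*(-1) = 48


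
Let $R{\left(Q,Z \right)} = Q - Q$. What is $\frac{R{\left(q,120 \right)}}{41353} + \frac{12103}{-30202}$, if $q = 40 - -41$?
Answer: $- \frac{12103}{30202} \approx -0.40073$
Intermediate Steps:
$q = 81$ ($q = 40 + 41 = 81$)
$R{\left(Q,Z \right)} = 0$
$\frac{R{\left(q,120 \right)}}{41353} + \frac{12103}{-30202} = \frac{0}{41353} + \frac{12103}{-30202} = 0 \cdot \frac{1}{41353} + 12103 \left(- \frac{1}{30202}\right) = 0 - \frac{12103}{30202} = - \frac{12103}{30202}$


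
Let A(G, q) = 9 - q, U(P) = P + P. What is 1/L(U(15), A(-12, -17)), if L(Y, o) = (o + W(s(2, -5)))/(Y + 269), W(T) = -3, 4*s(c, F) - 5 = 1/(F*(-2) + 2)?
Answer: 13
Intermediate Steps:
U(P) = 2*P
s(c, F) = 5/4 + 1/(4*(2 - 2*F)) (s(c, F) = 5/4 + 1/(4*(F*(-2) + 2)) = 5/4 + 1/(4*(-2*F + 2)) = 5/4 + 1/(4*(2 - 2*F)))
L(Y, o) = (-3 + o)/(269 + Y) (L(Y, o) = (o - 3)/(Y + 269) = (-3 + o)/(269 + Y))
1/L(U(15), A(-12, -17)) = 1/((-3 + (9 - 1*(-17)))/(269 + 2*15)) = 1/((-3 + (9 + 17))/(269 + 30)) = 1/((-3 + 26)/299) = 1/((1/299)*23) = 1/(1/13) = 13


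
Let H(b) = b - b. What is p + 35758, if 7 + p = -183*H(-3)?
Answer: 35751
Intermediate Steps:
H(b) = 0
p = -7 (p = -7 - 183*0 = -7 + 0 = -7)
p + 35758 = -7 + 35758 = 35751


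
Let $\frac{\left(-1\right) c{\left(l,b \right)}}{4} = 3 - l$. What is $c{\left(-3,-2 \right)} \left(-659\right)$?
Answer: $15816$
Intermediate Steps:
$c{\left(l,b \right)} = -12 + 4 l$ ($c{\left(l,b \right)} = - 4 \left(3 - l\right) = -12 + 4 l$)
$c{\left(-3,-2 \right)} \left(-659\right) = \left(-12 + 4 \left(-3\right)\right) \left(-659\right) = \left(-12 - 12\right) \left(-659\right) = \left(-24\right) \left(-659\right) = 15816$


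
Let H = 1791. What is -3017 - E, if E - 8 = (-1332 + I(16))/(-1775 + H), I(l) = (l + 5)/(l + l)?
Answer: -1506197/512 ≈ -2941.8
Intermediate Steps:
I(l) = (5 + l)/(2*l) (I(l) = (5 + l)/((2*l)) = (5 + l)*(1/(2*l)) = (5 + l)/(2*l))
E = -38507/512 (E = 8 + (-1332 + (1/2)*(5 + 16)/16)/(-1775 + 1791) = 8 + (-1332 + (1/2)*(1/16)*21)/16 = 8 + (-1332 + 21/32)*(1/16) = 8 - 42603/32*1/16 = 8 - 42603/512 = -38507/512 ≈ -75.209)
-3017 - E = -3017 - 1*(-38507/512) = -3017 + 38507/512 = -1506197/512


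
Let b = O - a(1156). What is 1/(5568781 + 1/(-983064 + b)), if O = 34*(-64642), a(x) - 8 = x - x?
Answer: 3180900/17713735482899 ≈ 1.7957e-7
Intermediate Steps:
a(x) = 8 (a(x) = 8 + (x - x) = 8 + 0 = 8)
O = -2197828
b = -2197836 (b = -2197828 - 1*8 = -2197828 - 8 = -2197836)
1/(5568781 + 1/(-983064 + b)) = 1/(5568781 + 1/(-983064 - 2197836)) = 1/(5568781 + 1/(-3180900)) = 1/(5568781 - 1/3180900) = 1/(17713735482899/3180900) = 3180900/17713735482899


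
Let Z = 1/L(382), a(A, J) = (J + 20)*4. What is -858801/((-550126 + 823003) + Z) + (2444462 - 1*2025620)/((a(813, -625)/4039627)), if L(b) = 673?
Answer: -38840383050112066251/55552982155 ≈ -6.9916e+8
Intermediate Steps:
a(A, J) = 80 + 4*J (a(A, J) = (20 + J)*4 = 80 + 4*J)
Z = 1/673 ≈ 0.0014859
-858801/((-550126 + 823003) + Z) + (2444462 - 1*2025620)/((a(813, -625)/4039627)) = -858801/((-550126 + 823003) + 1/673) + (2444462 - 1*2025620)/(((80 + 4*(-625))/4039627)) = -858801/(272877 + 1/673) + (2444462 - 2025620)/(((80 - 2500)*(1/4039627))) = -858801/183646222/673 + 418842/((-2420*1/4039627)) = -858801*673/183646222 + 418842/(-2420/4039627) = -577973073/183646222 + 418842*(-4039627/2420) = -577973073/183646222 - 845982725967/1210 = -38840383050112066251/55552982155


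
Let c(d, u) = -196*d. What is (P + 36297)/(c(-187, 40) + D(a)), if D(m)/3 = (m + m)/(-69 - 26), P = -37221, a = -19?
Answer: -2310/91633 ≈ -0.025209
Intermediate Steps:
D(m) = -6*m/95 (D(m) = 3*((m + m)/(-69 - 26)) = 3*((2*m)/(-95)) = 3*((2*m)*(-1/95)) = 3*(-2*m/95) = -6*m/95)
(P + 36297)/(c(-187, 40) + D(a)) = (-37221 + 36297)/(-196*(-187) - 6/95*(-19)) = -924/(36652 + 6/5) = -924/183266/5 = -924*5/183266 = -2310/91633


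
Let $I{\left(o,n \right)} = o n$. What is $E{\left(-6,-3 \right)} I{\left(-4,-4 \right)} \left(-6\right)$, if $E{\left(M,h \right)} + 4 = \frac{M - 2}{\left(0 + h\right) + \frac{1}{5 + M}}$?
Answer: $192$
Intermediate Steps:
$I{\left(o,n \right)} = n o$
$E{\left(M,h \right)} = -4 + \frac{-2 + M}{h + \frac{1}{5 + M}}$ ($E{\left(M,h \right)} = -4 + \frac{M - 2}{\left(0 + h\right) + \frac{1}{5 + M}} = -4 + \frac{-2 + M}{h + \frac{1}{5 + M}}$)
$E{\left(-6,-3 \right)} I{\left(-4,-4 \right)} \left(-6\right) = \frac{-14 + \left(-6\right)^{2} - -60 + 3 \left(-6\right) - \left(-24\right) \left(-3\right)}{1 + 5 \left(-3\right) - -18} \left(\left(-4\right) \left(-4\right)\right) \left(-6\right) = \frac{-14 + 36 + 60 - 18 - 72}{1 - 15 + 18} \cdot 16 \left(-6\right) = \frac{1}{4} \left(-8\right) 16 \left(-6\right) = \left(-2\right) 16 \left(-6\right) = \left(-32\right) \left(-6\right) = 192$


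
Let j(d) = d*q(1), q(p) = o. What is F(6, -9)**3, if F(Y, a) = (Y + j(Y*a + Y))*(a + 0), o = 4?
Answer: 4691010024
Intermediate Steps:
q(p) = 4
j(d) = 4*d (j(d) = d*4 = 4*d)
F(Y, a) = a*(5*Y + 4*Y*a) (F(Y, a) = (Y + 4*(Y*a + Y))*(a + 0) = (Y + 4*(Y + Y*a))*a = (Y + (4*Y + 4*Y*a))*a = (5*Y + 4*Y*a)*a = a*(5*Y + 4*Y*a))
F(6, -9)**3 = (6*(-9)*(5 + 4*(-9)))**3 = (6*(-9)*(5 - 36))**3 = (6*(-9)*(-31))**3 = 1674**3 = 4691010024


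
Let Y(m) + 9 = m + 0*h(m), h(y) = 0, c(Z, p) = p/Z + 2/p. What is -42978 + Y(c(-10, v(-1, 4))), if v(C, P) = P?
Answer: -429869/10 ≈ -42987.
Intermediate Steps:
c(Z, p) = 2/p + p/Z
Y(m) = -9 + m (Y(m) = -9 + (m + 0*0) = -9 + (m + 0) = -9 + m)
-42978 + Y(c(-10, v(-1, 4))) = -42978 + (-9 + (2/4 + 4/(-10))) = -42978 + (-9 + (2*(¼) + 4*(-⅒))) = -42978 + (-9 + (½ - ⅖)) = -42978 + (-9 + ⅒) = -42978 - 89/10 = -429869/10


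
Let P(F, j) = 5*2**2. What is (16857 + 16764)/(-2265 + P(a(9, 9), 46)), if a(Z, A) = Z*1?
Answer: -33621/2245 ≈ -14.976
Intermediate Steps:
a(Z, A) = Z
P(F, j) = 20 (P(F, j) = 5*4 = 20)
(16857 + 16764)/(-2265 + P(a(9, 9), 46)) = (16857 + 16764)/(-2265 + 20) = 33621/(-2245) = 33621*(-1/2245) = -33621/2245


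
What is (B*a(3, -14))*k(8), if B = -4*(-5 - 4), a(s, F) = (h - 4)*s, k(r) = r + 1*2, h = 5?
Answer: 1080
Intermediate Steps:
k(r) = 2 + r (k(r) = r + 2 = 2 + r)
a(s, F) = s (a(s, F) = (5 - 4)*s = 1*s = s)
B = 36 (B = -4*(-9) = 36)
(B*a(3, -14))*k(8) = (36*3)*(2 + 8) = 108*10 = 1080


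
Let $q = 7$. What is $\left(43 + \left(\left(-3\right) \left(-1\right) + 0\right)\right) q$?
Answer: $322$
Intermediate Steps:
$\left(43 + \left(\left(-3\right) \left(-1\right) + 0\right)\right) q = \left(43 + \left(\left(-3\right) \left(-1\right) + 0\right)\right) 7 = \left(43 + \left(3 + 0\right)\right) 7 = \left(43 + 3\right) 7 = 46 \cdot 7 = 322$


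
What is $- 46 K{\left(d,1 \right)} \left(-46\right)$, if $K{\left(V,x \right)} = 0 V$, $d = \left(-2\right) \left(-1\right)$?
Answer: $0$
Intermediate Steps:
$d = 2$
$K{\left(V,x \right)} = 0$
$- 46 K{\left(d,1 \right)} \left(-46\right) = \left(-46\right) 0 \left(-46\right) = 0 \left(-46\right) = 0$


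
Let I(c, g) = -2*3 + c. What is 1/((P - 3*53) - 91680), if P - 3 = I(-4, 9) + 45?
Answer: -1/91801 ≈ -1.0893e-5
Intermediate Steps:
I(c, g) = -6 + c
P = 38 (P = 3 + ((-6 - 4) + 45) = 3 + (-10 + 45) = 3 + 35 = 38)
1/((P - 3*53) - 91680) = 1/((38 - 3*53) - 91680) = 1/((38 - 159) - 91680) = 1/(-121 - 91680) = 1/(-91801) = -1/91801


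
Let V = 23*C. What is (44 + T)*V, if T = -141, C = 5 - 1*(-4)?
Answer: -20079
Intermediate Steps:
C = 9 (C = 5 + 4 = 9)
V = 207 (V = 23*9 = 207)
(44 + T)*V = (44 - 141)*207 = -97*207 = -20079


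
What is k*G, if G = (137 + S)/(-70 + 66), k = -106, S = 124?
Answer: 13833/2 ≈ 6916.5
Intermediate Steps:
G = -261/4 (G = (137 + 124)/(-70 + 66) = 261/(-4) = 261*(-¼) = -261/4 ≈ -65.250)
k*G = -106*(-261/4) = 13833/2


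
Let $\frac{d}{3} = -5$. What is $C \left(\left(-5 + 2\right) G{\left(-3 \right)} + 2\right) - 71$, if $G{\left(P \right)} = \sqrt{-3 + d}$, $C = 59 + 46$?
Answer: $139 - 945 i \sqrt{2} \approx 139.0 - 1336.4 i$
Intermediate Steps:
$d = -15$ ($d = 3 \left(-5\right) = -15$)
$C = 105$
$G{\left(P \right)} = 3 i \sqrt{2}$ ($G{\left(P \right)} = \sqrt{-3 - 15} = \sqrt{-18} = 3 i \sqrt{2}$)
$C \left(\left(-5 + 2\right) G{\left(-3 \right)} + 2\right) - 71 = 105 \left(\left(-5 + 2\right) 3 i \sqrt{2} + 2\right) - 71 = 105 \left(- 3 \cdot 3 i \sqrt{2} + 2\right) - 71 = 105 \left(- 9 i \sqrt{2} + 2\right) - 71 = 105 \left(2 - 9 i \sqrt{2}\right) - 71 = \left(210 - 945 i \sqrt{2}\right) - 71 = 139 - 945 i \sqrt{2}$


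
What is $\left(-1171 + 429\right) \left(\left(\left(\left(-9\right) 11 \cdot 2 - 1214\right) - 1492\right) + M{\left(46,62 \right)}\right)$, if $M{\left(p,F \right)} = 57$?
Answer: $2112474$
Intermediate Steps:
$\left(-1171 + 429\right) \left(\left(\left(\left(-9\right) 11 \cdot 2 - 1214\right) - 1492\right) + M{\left(46,62 \right)}\right) = \left(-1171 + 429\right) \left(\left(\left(\left(-9\right) 11 \cdot 2 - 1214\right) - 1492\right) + 57\right) = - 742 \left(\left(\left(\left(-99\right) 2 - 1214\right) - 1492\right) + 57\right) = - 742 \left(\left(\left(-198 - 1214\right) - 1492\right) + 57\right) = - 742 \left(\left(-1412 - 1492\right) + 57\right) = - 742 \left(-2904 + 57\right) = \left(-742\right) \left(-2847\right) = 2112474$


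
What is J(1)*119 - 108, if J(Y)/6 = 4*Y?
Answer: 2748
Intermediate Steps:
J(Y) = 24*Y (J(Y) = 6*(4*Y) = 24*Y)
J(1)*119 - 108 = (24*1)*119 - 108 = 24*119 - 108 = 2856 - 108 = 2748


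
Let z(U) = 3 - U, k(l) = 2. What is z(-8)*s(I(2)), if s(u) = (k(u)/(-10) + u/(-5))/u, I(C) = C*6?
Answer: -143/60 ≈ -2.3833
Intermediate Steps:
I(C) = 6*C
s(u) = (-1/5 - u/5)/u (s(u) = (2/(-10) + u/(-5))/u = (2*(-1/10) + u*(-1/5))/u = (-1/5 - u/5)/u)
z(-8)*s(I(2)) = (3 - 1*(-8))*((-1 - 6*2)/(5*((6*2)))) = (3 + 8)*((1/5)*(-1 - 1*12)/12) = 11*((1/5)*(1/12)*(-1 - 12)) = 11*((1/5)*(1/12)*(-13)) = 11*(-13/60) = -143/60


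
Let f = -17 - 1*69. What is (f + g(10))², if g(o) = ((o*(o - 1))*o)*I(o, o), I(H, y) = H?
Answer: 79459396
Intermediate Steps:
f = -86 (f = -17 - 69 = -86)
g(o) = o³*(-1 + o) (g(o) = ((o*(o - 1))*o)*o = ((o*(-1 + o))*o)*o = (o²*(-1 + o))*o = o³*(-1 + o))
(f + g(10))² = (-86 + 10³*(-1 + 10))² = (-86 + 1000*9)² = (-86 + 9000)² = 8914² = 79459396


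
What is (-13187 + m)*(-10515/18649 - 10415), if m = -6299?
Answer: 3784957717100/18649 ≈ 2.0296e+8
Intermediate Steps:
(-13187 + m)*(-10515/18649 - 10415) = (-13187 - 6299)*(-10515/18649 - 10415) = -19486*(-10515*1/18649 - 10415) = -19486*(-10515/18649 - 10415) = -19486*(-194239850/18649) = 3784957717100/18649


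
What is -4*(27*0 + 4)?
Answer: -16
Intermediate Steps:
-4*(27*0 + 4) = -4*(0 + 4) = -4*4 = -16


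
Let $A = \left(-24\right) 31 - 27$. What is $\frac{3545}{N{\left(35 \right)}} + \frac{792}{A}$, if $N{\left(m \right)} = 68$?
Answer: $\frac{893113}{17476} \approx 51.105$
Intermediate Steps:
$A = -771$ ($A = -744 - 27 = -771$)
$\frac{3545}{N{\left(35 \right)}} + \frac{792}{A} = \frac{3545}{68} + \frac{792}{-771} = 3545 \cdot \frac{1}{68} + 792 \left(- \frac{1}{771}\right) = \frac{3545}{68} - \frac{264}{257} = \frac{893113}{17476}$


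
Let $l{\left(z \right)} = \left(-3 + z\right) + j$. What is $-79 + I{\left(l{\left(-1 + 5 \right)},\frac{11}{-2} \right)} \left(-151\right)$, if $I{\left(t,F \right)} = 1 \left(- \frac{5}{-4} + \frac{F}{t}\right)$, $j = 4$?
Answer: $- \frac{2033}{20} \approx -101.65$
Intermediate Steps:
$l{\left(z \right)} = 1 + z$ ($l{\left(z \right)} = \left(-3 + z\right) + 4 = 1 + z$)
$I{\left(t,F \right)} = \frac{5}{4} + \frac{F}{t}$ ($I{\left(t,F \right)} = 1 \left(\left(-5\right) \left(- \frac{1}{4}\right) + \frac{F}{t}\right) = 1 \left(\frac{5}{4} + \frac{F}{t}\right) = \frac{5}{4} + \frac{F}{t}$)
$-79 + I{\left(l{\left(-1 + 5 \right)},\frac{11}{-2} \right)} \left(-151\right) = -79 + \left(\frac{5}{4} + \frac{11 \frac{1}{-2}}{1 + \left(-1 + 5\right)}\right) \left(-151\right) = -79 + \left(\frac{5}{4} + \frac{11 \left(- \frac{1}{2}\right)}{1 + 4}\right) \left(-151\right) = -79 + \left(\frac{5}{4} - \frac{11}{2 \cdot 5}\right) \left(-151\right) = -79 + \left(\frac{5}{4} - \frac{11}{10}\right) \left(-151\right) = -79 + \frac{3}{20} \left(-151\right) = -79 - \frac{453}{20} = - \frac{2033}{20}$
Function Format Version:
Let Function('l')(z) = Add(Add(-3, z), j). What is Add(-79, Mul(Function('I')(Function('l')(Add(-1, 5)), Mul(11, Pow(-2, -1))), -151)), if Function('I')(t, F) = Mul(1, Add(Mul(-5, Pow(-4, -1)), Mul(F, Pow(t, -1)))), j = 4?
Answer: Rational(-2033, 20) ≈ -101.65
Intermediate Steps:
Function('l')(z) = Add(1, z) (Function('l')(z) = Add(Add(-3, z), 4) = Add(1, z))
Function('I')(t, F) = Add(Rational(5, 4), Mul(F, Pow(t, -1))) (Function('I')(t, F) = Mul(1, Add(Mul(-5, Rational(-1, 4)), Mul(F, Pow(t, -1)))) = Mul(1, Add(Rational(5, 4), Mul(F, Pow(t, -1)))) = Add(Rational(5, 4), Mul(F, Pow(t, -1))))
Add(-79, Mul(Function('I')(Function('l')(Add(-1, 5)), Mul(11, Pow(-2, -1))), -151)) = Add(-79, Mul(Add(Rational(5, 4), Mul(Mul(11, Pow(-2, -1)), Pow(Add(1, Add(-1, 5)), -1))), -151)) = Add(-79, Mul(Add(Rational(5, 4), Mul(Mul(11, Rational(-1, 2)), Pow(Add(1, 4), -1))), -151)) = Add(-79, Mul(Add(Rational(5, 4), Mul(Rational(-11, 2), Pow(5, -1))), -151)) = Add(-79, Mul(Add(Rational(5, 4), Mul(Rational(-11, 2), Rational(1, 5))), -151)) = Add(-79, Mul(Add(Rational(5, 4), Rational(-11, 10)), -151)) = Add(-79, Mul(Rational(3, 20), -151)) = Add(-79, Rational(-453, 20)) = Rational(-2033, 20)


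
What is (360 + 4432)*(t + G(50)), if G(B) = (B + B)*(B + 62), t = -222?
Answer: 52606576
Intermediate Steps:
G(B) = 2*B*(62 + B) (G(B) = (2*B)*(62 + B) = 2*B*(62 + B))
(360 + 4432)*(t + G(50)) = (360 + 4432)*(-222 + 2*50*(62 + 50)) = 4792*(-222 + 2*50*112) = 4792*(-222 + 11200) = 4792*10978 = 52606576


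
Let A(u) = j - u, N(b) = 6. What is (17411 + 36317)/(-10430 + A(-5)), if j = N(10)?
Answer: -2336/453 ≈ -5.1567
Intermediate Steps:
j = 6
A(u) = 6 - u
(17411 + 36317)/(-10430 + A(-5)) = (17411 + 36317)/(-10430 + (6 - 1*(-5))) = 53728/(-10430 + (6 + 5)) = 53728/(-10430 + 11) = 53728/(-10419) = 53728*(-1/10419) = -2336/453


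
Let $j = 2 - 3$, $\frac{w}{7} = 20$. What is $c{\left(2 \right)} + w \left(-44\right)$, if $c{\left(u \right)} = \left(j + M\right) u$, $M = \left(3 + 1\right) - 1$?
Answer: $-6156$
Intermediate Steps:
$w = 140$ ($w = 7 \cdot 20 = 140$)
$M = 3$ ($M = 4 - 1 = 3$)
$j = -1$
$c{\left(u \right)} = 2 u$ ($c{\left(u \right)} = \left(-1 + 3\right) u = 2 u$)
$c{\left(2 \right)} + w \left(-44\right) = 2 \cdot 2 + 140 \left(-44\right) = 4 - 6160 = -6156$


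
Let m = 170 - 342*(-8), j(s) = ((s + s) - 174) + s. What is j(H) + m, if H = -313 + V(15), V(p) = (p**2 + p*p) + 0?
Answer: 3143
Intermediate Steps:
V(p) = 2*p**2 (V(p) = (p**2 + p**2) + 0 = 2*p**2 + 0 = 2*p**2)
H = 137 (H = -313 + 2*15**2 = -313 + 2*225 = -313 + 450 = 137)
j(s) = -174 + 3*s (j(s) = (2*s - 174) + s = (-174 + 2*s) + s = -174 + 3*s)
m = 2906 (m = 170 + 2736 = 2906)
j(H) + m = (-174 + 3*137) + 2906 = (-174 + 411) + 2906 = 237 + 2906 = 3143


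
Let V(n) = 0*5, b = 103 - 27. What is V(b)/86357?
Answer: 0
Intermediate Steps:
b = 76
V(n) = 0
V(b)/86357 = 0/86357 = 0*(1/86357) = 0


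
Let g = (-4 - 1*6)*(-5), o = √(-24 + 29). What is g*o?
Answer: 50*√5 ≈ 111.80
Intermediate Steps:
o = √5 ≈ 2.2361
g = 50 (g = (-4 - 6)*(-5) = -10*(-5) = 50)
g*o = 50*√5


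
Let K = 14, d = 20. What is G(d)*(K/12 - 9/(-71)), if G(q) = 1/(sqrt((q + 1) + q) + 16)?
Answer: 4408/45795 - 551*sqrt(41)/91590 ≈ 0.057734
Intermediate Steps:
G(q) = 1/(16 + sqrt(1 + 2*q)) (G(q) = 1/(sqrt((1 + q) + q) + 16) = 1/(sqrt(1 + 2*q) + 16) = 1/(16 + sqrt(1 + 2*q)))
G(d)*(K/12 - 9/(-71)) = (14/12 - 9/(-71))/(16 + sqrt(1 + 2*20)) = (14*(1/12) - 9*(-1/71))/(16 + sqrt(1 + 40)) = (7/6 + 9/71)/(16 + sqrt(41)) = (551/426)/(16 + sqrt(41)) = 551/(426*(16 + sqrt(41)))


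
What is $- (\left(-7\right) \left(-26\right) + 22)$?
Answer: $-204$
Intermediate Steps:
$- (\left(-7\right) \left(-26\right) + 22) = - (182 + 22) = \left(-1\right) 204 = -204$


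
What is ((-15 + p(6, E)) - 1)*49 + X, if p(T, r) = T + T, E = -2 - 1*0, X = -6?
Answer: -202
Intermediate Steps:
E = -2 (E = -2 + 0 = -2)
p(T, r) = 2*T
((-15 + p(6, E)) - 1)*49 + X = ((-15 + 2*6) - 1)*49 - 6 = ((-15 + 12) - 1)*49 - 6 = (-3 - 1)*49 - 6 = -4*49 - 6 = -196 - 6 = -202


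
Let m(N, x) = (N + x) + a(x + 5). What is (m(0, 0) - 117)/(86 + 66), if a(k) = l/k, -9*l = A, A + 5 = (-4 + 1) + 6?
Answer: -277/360 ≈ -0.76944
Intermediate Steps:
A = -2 (A = -5 + ((-4 + 1) + 6) = -5 + (-3 + 6) = -5 + 3 = -2)
l = 2/9 (l = -1/9*(-2) = 2/9 ≈ 0.22222)
a(k) = 2/(9*k)
m(N, x) = N + x + 2/(9*(5 + x)) (m(N, x) = (N + x) + 2/(9*(x + 5)) = (N + x) + 2/(9*(5 + x)) = N + x + 2/(9*(5 + x)))
(m(0, 0) - 117)/(86 + 66) = ((2/9 + (5 + 0)*(0 + 0))/(5 + 0) - 117)/(86 + 66) = ((2/9 + 5*0)/5 - 117)/152 = ((2/9 + 0)/5 - 117)*(1/152) = ((1/5)*(2/9) - 117)*(1/152) = (2/45 - 117)*(1/152) = -5263/45*1/152 = -277/360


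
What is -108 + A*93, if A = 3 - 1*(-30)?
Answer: 2961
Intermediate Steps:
A = 33 (A = 3 + 30 = 33)
-108 + A*93 = -108 + 33*93 = -108 + 3069 = 2961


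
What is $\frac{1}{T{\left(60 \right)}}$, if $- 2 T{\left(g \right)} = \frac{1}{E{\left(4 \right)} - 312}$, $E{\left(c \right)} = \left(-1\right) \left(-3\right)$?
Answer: $618$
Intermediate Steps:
$E{\left(c \right)} = 3$
$T{\left(g \right)} = \frac{1}{618}$ ($T{\left(g \right)} = - \frac{1}{2 \left(3 - 312\right)} = - \frac{1}{2 \left(-309\right)} = \left(- \frac{1}{2}\right) \left(- \frac{1}{309}\right) = \frac{1}{618}$)
$\frac{1}{T{\left(60 \right)}} = \frac{1}{\frac{1}{618}} = 618$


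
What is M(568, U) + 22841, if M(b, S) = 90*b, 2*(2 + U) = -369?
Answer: 73961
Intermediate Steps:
U = -373/2 (U = -2 + (½)*(-369) = -2 - 369/2 = -373/2 ≈ -186.50)
M(568, U) + 22841 = 90*568 + 22841 = 51120 + 22841 = 73961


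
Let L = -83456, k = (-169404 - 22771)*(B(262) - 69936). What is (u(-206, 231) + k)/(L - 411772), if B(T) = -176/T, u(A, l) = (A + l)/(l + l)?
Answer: -813420515387675/29972189016 ≈ -27139.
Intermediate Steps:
u(A, l) = (A + l)/(2*l) (u(A, l) = (A + l)/((2*l)) = (A + l)*(1/(2*l)) = (A + l)/(2*l))
k = 1760650466200/131 (k = (-169404 - 22771)*(-176/262 - 69936) = -192175*(-176*1/262 - 69936) = -192175*(-88/131 - 69936) = -192175*(-9161704/131) = 1760650466200/131 ≈ 1.3440e+10)
(u(-206, 231) + k)/(L - 411772) = ((1/2)*(-206 + 231)/231 + 1760650466200/131)/(-83456 - 411772) = ((1/2)*(1/231)*25 + 1760650466200/131)/(-495228) = (25/462 + 1760650466200/131)*(-1/495228) = (813420515387675/60522)*(-1/495228) = -813420515387675/29972189016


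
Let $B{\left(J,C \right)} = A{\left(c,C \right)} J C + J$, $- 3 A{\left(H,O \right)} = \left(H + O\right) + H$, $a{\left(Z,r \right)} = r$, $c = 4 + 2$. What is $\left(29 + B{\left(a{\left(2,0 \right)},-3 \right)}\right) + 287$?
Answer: $316$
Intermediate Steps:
$c = 6$
$A{\left(H,O \right)} = - \frac{2 H}{3} - \frac{O}{3}$ ($A{\left(H,O \right)} = - \frac{\left(H + O\right) + H}{3} = - \frac{O + 2 H}{3} = - \frac{2 H}{3} - \frac{O}{3}$)
$B{\left(J,C \right)} = J + C J \left(-4 - \frac{C}{3}\right)$ ($B{\left(J,C \right)} = \left(\left(- \frac{2}{3}\right) 6 - \frac{C}{3}\right) J C + J = \left(-4 - \frac{C}{3}\right) J C + J = J \left(-4 - \frac{C}{3}\right) C + J = C J \left(-4 - \frac{C}{3}\right) + J = J + C J \left(-4 - \frac{C}{3}\right)$)
$\left(29 + B{\left(a{\left(2,0 \right)},-3 \right)}\right) + 287 = \left(29 - 0 \left(-3 - 3 \left(12 - 3\right)\right)\right) + 287 = \left(29 - 0 \left(-3 - 27\right)\right) + 287 = \left(29 - 0 \left(-30\right)\right) + 287 = \left(29 + 0\right) + 287 = 29 + 287 = 316$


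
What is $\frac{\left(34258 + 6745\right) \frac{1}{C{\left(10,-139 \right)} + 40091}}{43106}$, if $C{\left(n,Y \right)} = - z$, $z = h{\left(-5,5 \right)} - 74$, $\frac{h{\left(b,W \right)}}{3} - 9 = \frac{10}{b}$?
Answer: $\frac{41003}{1730447264} \approx 2.3695 \cdot 10^{-5}$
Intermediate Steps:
$h{\left(b,W \right)} = 27 + \frac{30}{b}$ ($h{\left(b,W \right)} = 27 + 3 \frac{10}{b} = 27 + \frac{30}{b}$)
$z = -53$ ($z = \left(27 + \frac{30}{-5}\right) - 74 = \left(27 + 30 \left(- \frac{1}{5}\right)\right) - 74 = \left(27 - 6\right) - 74 = 21 - 74 = -53$)
$C{\left(n,Y \right)} = 53$ ($C{\left(n,Y \right)} = \left(-1\right) \left(-53\right) = 53$)
$\frac{\left(34258 + 6745\right) \frac{1}{C{\left(10,-139 \right)} + 40091}}{43106} = \frac{\left(34258 + 6745\right) \frac{1}{53 + 40091}}{43106} = \frac{41003}{40144} \cdot \frac{1}{43106} = \frac{41003}{1730447264}$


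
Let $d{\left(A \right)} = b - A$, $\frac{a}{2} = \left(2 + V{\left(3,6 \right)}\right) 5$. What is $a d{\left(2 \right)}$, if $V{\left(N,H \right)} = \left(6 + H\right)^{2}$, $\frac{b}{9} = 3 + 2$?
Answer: $62780$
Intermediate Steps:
$b = 45$ ($b = 9 \left(3 + 2\right) = 9 \cdot 5 = 45$)
$a = 1460$ ($a = 2 \left(2 + \left(6 + 6\right)^{2}\right) 5 = 2 \left(2 + 12^{2}\right) 5 = 2 \left(2 + 144\right) 5 = 2 \cdot 146 \cdot 5 = 2 \cdot 730 = 1460$)
$d{\left(A \right)} = 45 - A$
$a d{\left(2 \right)} = 1460 \left(45 - 2\right) = 1460 \cdot 43 = 62780$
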